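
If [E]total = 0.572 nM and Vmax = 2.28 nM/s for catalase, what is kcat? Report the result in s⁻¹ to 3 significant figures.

kcat = Vmax/[E]total = 2.28 nM/s / 0.572 nM = 3.99 s⁻¹.

3.99 s⁻¹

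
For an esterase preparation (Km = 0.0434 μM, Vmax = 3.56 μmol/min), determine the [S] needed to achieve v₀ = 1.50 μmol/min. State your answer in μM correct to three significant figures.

0.0316 μM

Rearranging v = Vmax[S]/(Km+[S]) gives [S] = Km·v/(Vmax − v).
[S] = 0.0434 × 1.50 / (3.56 − 1.50) = 0.06510/2.060 = 0.0316 μM.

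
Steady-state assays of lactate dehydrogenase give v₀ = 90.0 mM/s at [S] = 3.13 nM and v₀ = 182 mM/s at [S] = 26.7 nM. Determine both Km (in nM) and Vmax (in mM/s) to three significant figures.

Km = 4.19 nM; Vmax = 211 mM/s

From v = Vmax[S]/(Km+[S]), each point gives Vmax = v(Km+[S])/[S].
Equating: 90.0(Km+3.13)/3.13 = 182(Km+26.7)/26.7.
28.75·Km + 90.0 = 6.816·Km + 182, so (28.75 − 6.816)·Km = 182 − 90.0.
Km = 92.00/21.94 = 4.19 nM; then Vmax = 90.0(4.19+3.13)/3.13 = 211 mM/s.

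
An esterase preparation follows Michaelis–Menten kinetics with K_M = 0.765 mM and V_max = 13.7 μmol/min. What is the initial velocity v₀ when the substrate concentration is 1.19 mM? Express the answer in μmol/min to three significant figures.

8.34 μmol/min

[S]/(Km+[S]) = 1.19/1.955 = 0.6087, the fractional saturation.
v = 0.6087 × Vmax = 0.6087 × 13.7 = 8.34 μmol/min.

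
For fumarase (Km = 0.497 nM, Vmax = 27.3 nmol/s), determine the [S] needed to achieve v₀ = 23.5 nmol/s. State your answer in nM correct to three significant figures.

The required fractional saturation is v/Vmax = 23.5/27.3 = 0.8608.
Then [S]/(Km+[S]) = 0.8608 ⇒ [S] = 0.497 × 0.8608/(1 − 0.8608) = 3.07 nM.

3.07 nM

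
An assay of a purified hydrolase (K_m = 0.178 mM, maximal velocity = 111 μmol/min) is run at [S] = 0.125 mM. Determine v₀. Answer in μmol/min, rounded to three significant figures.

v = Vmax·[S]/(Km + [S]) = 111 × 0.125 / (0.178 + 0.125)
  = 13.88 / 0.3030 = 45.8 μmol/min.

45.8 μmol/min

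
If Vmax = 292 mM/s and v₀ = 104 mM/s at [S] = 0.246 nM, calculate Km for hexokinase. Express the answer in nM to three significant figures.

0.445 nM

From v = Vmax[S]/(Km+[S]), Km = [S](Vmax − v)/v.
Km = 0.246 × (292 − 104) / 104 = 46.25/104 = 0.445 nM.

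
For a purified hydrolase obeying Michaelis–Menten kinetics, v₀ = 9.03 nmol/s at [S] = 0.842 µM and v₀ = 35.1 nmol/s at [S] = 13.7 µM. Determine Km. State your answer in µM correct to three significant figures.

3.19 µM

In reciprocal form, 1/v = (Km/Vmax)·(1/[S]) + 1/Vmax. The two points give (1/[S], 1/v) = (1.188, 0.1107) and (0.07299, 0.02849).
Slope = (0.1107 − 0.02849)/(1.188 − 0.07299) = 0.07379; intercept = 0.1107 − 0.07379×1.188 = 0.02310.
Vmax = 1/intercept = 43.3 nmol/s; Km = slope × Vmax = 0.07379 × 43.3 = 3.19 µM.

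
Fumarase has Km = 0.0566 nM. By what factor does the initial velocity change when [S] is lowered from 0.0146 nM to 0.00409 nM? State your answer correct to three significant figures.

Since Vmax cancels, v₂/v₁ = [S]₂(Km+[S]₁) / [S]₁(Km+[S]₂).
= 0.00409×(0.0566+0.0146) / (0.0146×(0.0566+0.00409)) = 0.0002912/0.0008861 = 0.329.

0.329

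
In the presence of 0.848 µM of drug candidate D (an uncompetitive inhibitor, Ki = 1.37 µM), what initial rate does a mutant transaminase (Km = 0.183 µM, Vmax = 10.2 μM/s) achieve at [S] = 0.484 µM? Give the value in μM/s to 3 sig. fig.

α = 1 + [I]/Ki = 1 + 0.848/1.37 = 1.619.
For an uncompetitive inhibitor, both parameters are divided by α, giving Vmax/α and Km/α: Km,app = 0.113 µM, Vmax,app = 6.30 μM/s.
v = Vmax,app·[S]/(Km,app + [S]) = 6.30 × 0.484/(0.113 + 0.484) = 5.11 μM/s.

5.11 μM/s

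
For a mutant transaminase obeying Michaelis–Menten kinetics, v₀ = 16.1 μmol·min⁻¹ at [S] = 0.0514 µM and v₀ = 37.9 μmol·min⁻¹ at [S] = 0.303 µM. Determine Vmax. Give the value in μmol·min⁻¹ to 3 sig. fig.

52.4 μmol·min⁻¹

From v = Vmax[S]/(Km+[S]), each point gives Vmax = v(Km+[S])/[S].
Equating: 16.1(Km+0.0514)/0.0514 = 37.9(Km+0.303)/0.303.
313.2·Km + 16.1 = 125.1·Km + 37.9, so (313.2 − 125.1)·Km = 37.9 − 16.1.
Km = 21.80/188.1 = 0.116 µM; then Vmax = 16.1(0.116+0.0514)/0.0514 = 52.4 μmol·min⁻¹.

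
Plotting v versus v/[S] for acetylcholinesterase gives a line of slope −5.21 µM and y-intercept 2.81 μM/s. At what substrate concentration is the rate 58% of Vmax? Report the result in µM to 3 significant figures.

The Eadie–Hofstee slope gives Km = 5.21 µM (slope = −Km).
v/Vmax = [S]/(Km+[S]) = 0.58 ⇒ [S] = Km·0.58/(1−0.58) = 5.21 × 1.381 = 7.19 µM.

7.19 µM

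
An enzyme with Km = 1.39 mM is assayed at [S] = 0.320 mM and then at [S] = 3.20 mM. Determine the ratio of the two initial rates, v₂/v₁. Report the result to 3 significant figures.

3.73

The fractional saturations are [S]/(Km+[S]) = 0.320/1.710 = 0.1871 and 3.20/4.590 = 0.6972.
v₂/v₁ is just their ratio: 0.6972/0.1871 = 3.73.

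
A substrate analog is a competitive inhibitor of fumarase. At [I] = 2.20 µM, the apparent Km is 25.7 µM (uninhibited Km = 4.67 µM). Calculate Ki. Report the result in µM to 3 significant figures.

Competitive: Km,app = α·Km with α = 1 + [I]/Ki.
α = Km,app/Km = 25.7/4.67 = 5.503.
Ki = [I]/(α − 1) = 2.20/4.503 = 0.489 µM.

0.489 µM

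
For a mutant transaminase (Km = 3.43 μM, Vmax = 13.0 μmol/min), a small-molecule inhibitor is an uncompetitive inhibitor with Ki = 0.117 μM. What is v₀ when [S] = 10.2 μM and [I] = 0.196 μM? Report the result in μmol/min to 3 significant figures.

4.32 μmol/min

α = 1 + [I]/Ki = 1 + 0.196/0.117 = 2.675.
For an uncompetitive inhibitor, both parameters are divided by α, giving Vmax/α and Km/α: Km,app = 1.28 μM, Vmax,app = 4.86 μmol/min.
v = Vmax,app·[S]/(Km,app + [S]) = 4.86 × 10.2/(1.28 + 10.2) = 4.32 μmol/min.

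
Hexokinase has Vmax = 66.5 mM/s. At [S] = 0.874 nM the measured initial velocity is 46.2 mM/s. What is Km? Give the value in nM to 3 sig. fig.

v/Vmax = 46.2/66.5 = 0.6947 = [S]/(Km+[S]).
So Km + [S] = [S]/0.6947 = 1.258 nM, giving Km = 1.258 − 0.874 = 0.384 nM.

0.384 nM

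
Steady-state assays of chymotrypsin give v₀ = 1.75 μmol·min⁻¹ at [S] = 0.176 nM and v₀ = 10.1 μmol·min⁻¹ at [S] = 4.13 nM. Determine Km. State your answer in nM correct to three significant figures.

1.11 nM

In reciprocal form, 1/v = (Km/Vmax)·(1/[S]) + 1/Vmax. The two points give (1/[S], 1/v) = (5.682, 0.5714) and (0.2421, 0.09901).
Slope = (0.5714 − 0.09901)/(5.682 − 0.2421) = 0.08685; intercept = 0.5714 − 0.08685×5.682 = 0.07798.
Vmax = 1/intercept = 12.8 μmol·min⁻¹; Km = slope × Vmax = 0.08685 × 12.8 = 1.11 nM.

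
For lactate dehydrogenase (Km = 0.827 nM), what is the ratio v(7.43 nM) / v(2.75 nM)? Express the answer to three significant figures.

The fractional saturations are [S]/(Km+[S]) = 2.75/3.577 = 0.7688 and 7.43/8.257 = 0.8998.
v₂/v₁ is just their ratio: 0.8998/0.7688 = 1.17.

1.17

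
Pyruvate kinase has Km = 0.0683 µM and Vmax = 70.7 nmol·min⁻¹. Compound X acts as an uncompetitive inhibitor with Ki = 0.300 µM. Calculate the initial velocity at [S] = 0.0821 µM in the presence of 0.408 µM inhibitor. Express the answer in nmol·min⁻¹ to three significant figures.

22.1 nmol·min⁻¹

With α = 1 + [I]/Ki = 1 + 0.408/0.300 = 2.360, the uncompetitive rate law is v = (Vmax/α)·[S] / (Km/α + [S]).
v = (70.7/2.360)×0.0821 / (0.0683/2.360 + 0.0821) = 2.460/0.1110 = 22.1 nmol·min⁻¹.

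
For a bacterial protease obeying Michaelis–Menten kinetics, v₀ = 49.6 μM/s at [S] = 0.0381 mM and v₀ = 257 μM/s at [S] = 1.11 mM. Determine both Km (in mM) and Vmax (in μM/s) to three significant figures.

From v = Vmax[S]/(Km+[S]), each point gives Vmax = v(Km+[S])/[S].
Equating: 49.6(Km+0.0381)/0.0381 = 257(Km+1.11)/1.11.
1302·Km + 49.6 = 231.5·Km + 257, so (1302 − 231.5)·Km = 257 − 49.6.
Km = 207.4/1070 = 0.194 mM; then Vmax = 49.6(0.194+0.0381)/0.0381 = 302 μM/s.

Km = 0.194 mM; Vmax = 302 μM/s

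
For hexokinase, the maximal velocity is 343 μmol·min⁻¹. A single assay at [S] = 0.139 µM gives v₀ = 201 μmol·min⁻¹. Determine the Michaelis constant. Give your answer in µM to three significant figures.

From v = Vmax[S]/(Km+[S]), Km = [S](Vmax − v)/v.
Km = 0.139 × (343 − 201) / 201 = 19.74/201 = 0.0982 µM.

0.0982 µM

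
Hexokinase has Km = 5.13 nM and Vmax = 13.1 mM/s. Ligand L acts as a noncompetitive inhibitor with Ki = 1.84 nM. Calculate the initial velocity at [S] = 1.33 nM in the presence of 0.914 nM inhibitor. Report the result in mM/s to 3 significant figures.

α = 1 + [I]/Ki = 1 + 0.914/1.84 = 1.497.
For a noncompetitive inhibitor, Vmax is reduced to Vmax/α while Km is unchanged: Km,app = 5.13 nM, Vmax,app = 8.75 mM/s.
v = Vmax,app·[S]/(Km,app + [S]) = 8.75 × 1.33/(5.13 + 1.33) = 1.80 mM/s.

1.80 mM/s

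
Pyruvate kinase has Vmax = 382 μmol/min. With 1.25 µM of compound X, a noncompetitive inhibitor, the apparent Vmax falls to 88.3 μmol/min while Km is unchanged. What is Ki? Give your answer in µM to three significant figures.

Noncompetitive: Vmax,app = Vmax/α with α = 1 + [I]/Ki.
α = Vmax/Vmax,app = 382/88.3 = 4.326.
Ki = [I]/(α − 1) = 1.25/3.326 = 0.376 µM.

0.376 µM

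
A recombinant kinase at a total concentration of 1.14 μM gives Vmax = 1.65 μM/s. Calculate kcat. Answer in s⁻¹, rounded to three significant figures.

1.45 s⁻¹

kcat = Vmax/[E]total = 1.65 μM/s / 1.14 μM = 1.45 s⁻¹.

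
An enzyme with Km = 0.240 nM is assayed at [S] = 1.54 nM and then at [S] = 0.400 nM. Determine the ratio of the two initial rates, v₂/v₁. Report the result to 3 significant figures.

0.722

Since Vmax cancels, v₂/v₁ = [S]₂(Km+[S]₁) / [S]₁(Km+[S]₂).
= 0.400×(0.240+1.54) / (1.54×(0.240+0.400)) = 0.7120/0.9856 = 0.722.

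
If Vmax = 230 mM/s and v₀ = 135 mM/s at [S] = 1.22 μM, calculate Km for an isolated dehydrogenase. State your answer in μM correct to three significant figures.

v/Vmax = 135/230 = 0.5870 = [S]/(Km+[S]).
So Km + [S] = [S]/0.5870 = 2.079 μM, giving Km = 2.079 − 1.22 = 0.859 μM.

0.859 μM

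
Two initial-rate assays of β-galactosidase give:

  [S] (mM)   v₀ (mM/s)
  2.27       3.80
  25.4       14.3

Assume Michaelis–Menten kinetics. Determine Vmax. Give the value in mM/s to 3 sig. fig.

In reciprocal form, 1/v = (Km/Vmax)·(1/[S]) + 1/Vmax. The two points give (1/[S], 1/v) = (0.4405, 0.2632) and (0.03937, 0.06993).
Slope = (0.2632 − 0.06993)/(0.4405 − 0.03937) = 0.4817; intercept = 0.2632 − 0.4817×0.4405 = 0.05097.
Vmax = 1/intercept = 19.6 mM/s; Km = slope × Vmax = 0.4817 × 19.6 = 9.45 mM.

19.6 mM/s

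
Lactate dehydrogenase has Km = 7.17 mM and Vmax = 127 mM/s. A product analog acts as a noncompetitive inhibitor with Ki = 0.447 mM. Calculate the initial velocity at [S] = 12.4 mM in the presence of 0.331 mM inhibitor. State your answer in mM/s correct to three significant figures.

46.2 mM/s

With α = 1 + [I]/Ki = 1 + 0.331/0.447 = 1.740, the noncompetitive rate law is v = (Vmax/α)·[S] / (Km + [S]).
v = (127/1.740)×12.4 / (7.17 + 12.4) = 904.8/19.57 = 46.2 mM/s.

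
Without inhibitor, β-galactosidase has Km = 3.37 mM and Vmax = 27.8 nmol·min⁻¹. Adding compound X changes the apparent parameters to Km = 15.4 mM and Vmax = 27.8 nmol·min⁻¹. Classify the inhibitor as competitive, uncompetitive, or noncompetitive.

competitive

Km increases (3.37 → 15.4 mM) while Vmax is unchanged — the hallmark of competitive inhibition.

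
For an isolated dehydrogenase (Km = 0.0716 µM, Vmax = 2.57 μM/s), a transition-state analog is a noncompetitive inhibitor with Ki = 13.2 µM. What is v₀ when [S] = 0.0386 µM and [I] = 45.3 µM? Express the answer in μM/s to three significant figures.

α = 1 + [I]/Ki = 1 + 45.3/13.2 = 4.432.
For a noncompetitive inhibitor, Vmax is reduced to Vmax/α while Km is unchanged: Km,app = 0.0716 µM, Vmax,app = 0.580 μM/s.
v = Vmax,app·[S]/(Km,app + [S]) = 0.580 × 0.0386/(0.0716 + 0.0386) = 0.203 μM/s.

0.203 μM/s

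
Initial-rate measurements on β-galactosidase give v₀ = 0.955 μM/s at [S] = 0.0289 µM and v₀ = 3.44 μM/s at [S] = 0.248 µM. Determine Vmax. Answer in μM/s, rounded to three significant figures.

In reciprocal form, 1/v = (Km/Vmax)·(1/[S]) + 1/Vmax. The two points give (1/[S], 1/v) = (34.60, 1.047) and (4.032, 0.2907).
Slope = (1.047 − 0.2907)/(34.60 − 4.032) = 0.02474; intercept = 1.047 − 0.02474×34.60 = 0.1909.
Vmax = 1/intercept = 5.24 μM/s; Km = slope × Vmax = 0.02474 × 5.24 = 0.130 µM.

5.24 μM/s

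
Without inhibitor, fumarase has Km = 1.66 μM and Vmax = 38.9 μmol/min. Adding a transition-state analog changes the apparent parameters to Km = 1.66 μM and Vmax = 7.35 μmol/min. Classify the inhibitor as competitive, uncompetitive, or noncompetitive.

noncompetitive

Vmax decreases (38.9 → 7.35 μmol/min) while Km is unchanged — pure noncompetitive inhibition.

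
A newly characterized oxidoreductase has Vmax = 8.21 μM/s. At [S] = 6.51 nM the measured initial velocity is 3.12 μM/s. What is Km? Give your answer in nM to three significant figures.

10.6 nM

From v = Vmax[S]/(Km+[S]), Km = [S](Vmax − v)/v.
Km = 6.51 × (8.21 − 3.12) / 3.12 = 33.14/3.12 = 10.6 nM.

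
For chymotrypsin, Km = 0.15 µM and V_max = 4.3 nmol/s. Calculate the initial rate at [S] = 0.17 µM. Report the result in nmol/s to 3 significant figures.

v = Vmax·[S]/(Km + [S]) = 4.3 × 0.17 / (0.15 + 0.17)
  = 0.7310 / 0.3200 = 2.28 nmol/s.

2.28 nmol/s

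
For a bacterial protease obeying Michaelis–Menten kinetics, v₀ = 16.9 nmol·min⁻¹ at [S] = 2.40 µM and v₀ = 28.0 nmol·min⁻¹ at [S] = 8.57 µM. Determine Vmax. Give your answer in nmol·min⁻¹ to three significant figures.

In reciprocal form, 1/v = (Km/Vmax)·(1/[S]) + 1/Vmax. The two points give (1/[S], 1/v) = (0.4167, 0.05917) and (0.1167, 0.03571).
Slope = (0.05917 − 0.03571)/(0.4167 − 0.1167) = 0.07820; intercept = 0.05917 − 0.07820×0.4167 = 0.02659.
Vmax = 1/intercept = 37.6 nmol·min⁻¹; Km = slope × Vmax = 0.07820 × 37.6 = 2.94 µM.

37.6 nmol·min⁻¹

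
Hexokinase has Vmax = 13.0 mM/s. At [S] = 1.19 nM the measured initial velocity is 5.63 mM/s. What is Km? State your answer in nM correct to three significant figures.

v/Vmax = 5.63/13.0 = 0.4331 = [S]/(Km+[S]).
So Km + [S] = [S]/0.4331 = 2.748 nM, giving Km = 2.748 − 1.19 = 1.56 nM.

1.56 nM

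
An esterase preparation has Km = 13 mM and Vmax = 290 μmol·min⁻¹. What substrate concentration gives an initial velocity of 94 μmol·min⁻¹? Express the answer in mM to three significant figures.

The required fractional saturation is v/Vmax = 94/290 = 0.3241.
Then [S]/(Km+[S]) = 0.3241 ⇒ [S] = 13 × 0.3241/(1 − 0.3241) = 6.23 mM.

6.23 mM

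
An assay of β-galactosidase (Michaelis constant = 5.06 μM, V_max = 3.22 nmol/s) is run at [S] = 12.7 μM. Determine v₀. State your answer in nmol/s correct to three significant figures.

2.30 nmol/s

[S]/(Km+[S]) = 12.7/17.76 = 0.7151, the fractional saturation.
v = 0.7151 × Vmax = 0.7151 × 3.22 = 2.30 nmol/s.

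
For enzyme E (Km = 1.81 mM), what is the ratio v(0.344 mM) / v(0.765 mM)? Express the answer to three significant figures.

Since Vmax cancels, v₂/v₁ = [S]₂(Km+[S]₁) / [S]₁(Km+[S]₂).
= 0.344×(1.81+0.765) / (0.765×(1.81+0.344)) = 0.8858/1.648 = 0.538.

0.538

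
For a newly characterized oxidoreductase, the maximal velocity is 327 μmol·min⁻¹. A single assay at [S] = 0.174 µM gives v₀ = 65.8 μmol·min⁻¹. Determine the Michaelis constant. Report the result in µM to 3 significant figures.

From v = Vmax[S]/(Km+[S]), Km = [S](Vmax − v)/v.
Km = 0.174 × (327 − 65.8) / 65.8 = 45.45/65.8 = 0.691 µM.

0.691 µM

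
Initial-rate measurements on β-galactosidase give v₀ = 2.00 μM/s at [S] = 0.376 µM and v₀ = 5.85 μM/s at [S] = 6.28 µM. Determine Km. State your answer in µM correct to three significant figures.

0.877 µM

From v = Vmax[S]/(Km+[S]), each point gives Vmax = v(Km+[S])/[S].
Equating: 2.00(Km+0.376)/0.376 = 5.85(Km+6.28)/6.28.
5.319·Km + 2.00 = 0.9315·Km + 5.85, so (5.319 − 0.9315)·Km = 5.85 − 2.00.
Km = 3.850/4.388 = 0.877 µM; then Vmax = 2.00(0.877+0.376)/0.376 = 6.67 μM/s.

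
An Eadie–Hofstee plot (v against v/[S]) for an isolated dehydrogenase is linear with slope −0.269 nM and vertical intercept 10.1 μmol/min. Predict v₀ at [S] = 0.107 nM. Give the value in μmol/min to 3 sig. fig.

2.87 μmol/min

In the Eadie–Hofstee form v = Vmax − Km·(v/[S]), the slope is −Km and the intercept is Vmax, so Km = 0.269 nM and Vmax = 10.1 μmol/min.
v = 10.1 × 0.107/(0.269 + 0.107) = 2.87 μmol/min.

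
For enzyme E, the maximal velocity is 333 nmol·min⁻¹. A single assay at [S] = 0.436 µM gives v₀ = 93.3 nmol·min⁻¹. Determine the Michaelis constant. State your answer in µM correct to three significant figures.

1.12 µM

From v = Vmax[S]/(Km+[S]), Km = [S](Vmax − v)/v.
Km = 0.436 × (333 − 93.3) / 93.3 = 104.5/93.3 = 1.12 µM.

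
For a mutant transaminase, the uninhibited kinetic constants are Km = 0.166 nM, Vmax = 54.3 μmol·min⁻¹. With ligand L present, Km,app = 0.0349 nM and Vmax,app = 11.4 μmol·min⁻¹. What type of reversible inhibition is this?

Both Km and Vmax decrease by the same factor (~4.76-fold) — characteristic of uncompetitive inhibition.

uncompetitive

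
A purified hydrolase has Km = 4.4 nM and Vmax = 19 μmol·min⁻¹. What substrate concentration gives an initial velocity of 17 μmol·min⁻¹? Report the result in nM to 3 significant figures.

The required fractional saturation is v/Vmax = 17/19 = 0.8947.
Then [S]/(Km+[S]) = 0.8947 ⇒ [S] = 4.4 × 0.8947/(1 − 0.8947) = 37.4 nM.

37.4 nM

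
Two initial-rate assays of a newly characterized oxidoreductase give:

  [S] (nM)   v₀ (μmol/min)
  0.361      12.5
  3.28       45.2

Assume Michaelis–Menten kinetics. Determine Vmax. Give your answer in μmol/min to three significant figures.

From v = Vmax[S]/(Km+[S]), each point gives Vmax = v(Km+[S])/[S].
Equating: 12.5(Km+0.361)/0.361 = 45.2(Km+3.28)/3.28.
34.63·Km + 12.5 = 13.78·Km + 45.2, so (34.63 − 13.78)·Km = 45.2 − 12.5.
Km = 32.70/20.85 = 1.57 nM; then Vmax = 12.5(1.57+0.361)/0.361 = 66.8 μmol/min.

66.8 μmol/min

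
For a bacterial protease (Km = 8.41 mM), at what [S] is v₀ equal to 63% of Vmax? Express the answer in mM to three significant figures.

v/Vmax = [S]/(Km+[S]) = 0.63, so [S] = Km·0.63/(1 − 0.63) = 8.41 × 1.703.
[S] = 14.3 mM.

14.3 mM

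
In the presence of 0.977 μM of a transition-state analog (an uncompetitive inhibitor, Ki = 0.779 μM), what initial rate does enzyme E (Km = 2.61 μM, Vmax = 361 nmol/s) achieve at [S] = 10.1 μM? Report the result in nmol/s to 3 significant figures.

144 nmol/s

α = 1 + [I]/Ki = 1 + 0.977/0.779 = 2.254.
For an uncompetitive inhibitor, both parameters are divided by α, giving Vmax/α and Km/α: Km,app = 1.16 μM, Vmax,app = 160 nmol/s.
v = Vmax,app·[S]/(Km,app + [S]) = 160 × 10.1/(1.16 + 10.1) = 144 nmol/s.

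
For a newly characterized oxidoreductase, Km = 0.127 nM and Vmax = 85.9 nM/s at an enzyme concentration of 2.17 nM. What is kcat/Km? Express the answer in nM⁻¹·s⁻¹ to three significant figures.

312 nM⁻¹·s⁻¹

kcat = Vmax/[E]total = 85.9/2.17 = 39.6 s⁻¹.
kcat/Km = 39.6/0.127 = 312 nM⁻¹·s⁻¹.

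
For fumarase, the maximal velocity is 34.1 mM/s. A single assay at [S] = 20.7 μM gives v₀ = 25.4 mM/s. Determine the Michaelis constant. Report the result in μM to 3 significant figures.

v/Vmax = 25.4/34.1 = 0.7449 = [S]/(Km+[S]).
So Km + [S] = [S]/0.7449 = 27.79 μM, giving Km = 27.79 − 20.7 = 7.09 μM.

7.09 μM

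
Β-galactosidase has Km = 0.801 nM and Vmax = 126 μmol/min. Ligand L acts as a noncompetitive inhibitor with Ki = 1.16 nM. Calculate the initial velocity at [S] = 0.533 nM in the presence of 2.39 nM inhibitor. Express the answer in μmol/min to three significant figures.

16.5 μmol/min

With α = 1 + [I]/Ki = 1 + 2.39/1.16 = 3.060, the noncompetitive rate law is v = (Vmax/α)·[S] / (Km + [S]).
v = (126/3.060)×0.533 / (0.801 + 0.533) = 21.94/1.334 = 16.5 μmol/min.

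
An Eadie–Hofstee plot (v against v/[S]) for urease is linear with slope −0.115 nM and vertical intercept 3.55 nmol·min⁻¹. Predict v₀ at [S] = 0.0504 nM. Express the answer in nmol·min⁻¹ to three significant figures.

In the Eadie–Hofstee form v = Vmax − Km·(v/[S]), the slope is −Km and the intercept is Vmax, so Km = 0.115 nM and Vmax = 3.55 nmol·min⁻¹.
v = 3.55 × 0.0504/(0.115 + 0.0504) = 1.08 nmol·min⁻¹.

1.08 nmol·min⁻¹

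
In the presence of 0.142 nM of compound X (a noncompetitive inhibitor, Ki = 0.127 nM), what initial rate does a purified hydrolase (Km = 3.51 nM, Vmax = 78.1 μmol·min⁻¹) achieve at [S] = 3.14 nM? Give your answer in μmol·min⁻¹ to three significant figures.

17.4 μmol·min⁻¹

α = 1 + [I]/Ki = 1 + 0.142/0.127 = 2.118.
For a noncompetitive inhibitor, Vmax is reduced to Vmax/α while Km is unchanged: Km,app = 3.51 nM, Vmax,app = 36.9 μmol·min⁻¹.
v = Vmax,app·[S]/(Km,app + [S]) = 36.9 × 3.14/(3.51 + 3.14) = 17.4 μmol·min⁻¹.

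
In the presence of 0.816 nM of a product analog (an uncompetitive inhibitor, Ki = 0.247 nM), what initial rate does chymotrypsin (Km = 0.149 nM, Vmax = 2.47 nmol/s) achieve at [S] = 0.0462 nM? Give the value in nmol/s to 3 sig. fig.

0.328 nmol/s

α = 1 + [I]/Ki = 1 + 0.816/0.247 = 4.304.
For an uncompetitive inhibitor, both parameters are divided by α, giving Vmax/α and Km/α: Km,app = 0.0346 nM, Vmax,app = 0.574 nmol/s.
v = Vmax,app·[S]/(Km,app + [S]) = 0.574 × 0.0462/(0.0346 + 0.0462) = 0.328 nmol/s.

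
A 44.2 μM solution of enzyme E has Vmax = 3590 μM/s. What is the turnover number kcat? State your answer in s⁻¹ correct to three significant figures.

81.2 s⁻¹

kcat = Vmax/[E]total = 3590 μM/s / 44.2 μM = 81.2 s⁻¹.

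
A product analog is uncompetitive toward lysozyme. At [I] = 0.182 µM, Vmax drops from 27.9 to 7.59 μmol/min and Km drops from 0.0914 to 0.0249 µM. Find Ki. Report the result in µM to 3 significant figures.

0.0680 µM

Uncompetitive: Vmax,app = Vmax/α (and Km,app = Km/α) with α = 1 + [I]/Ki.
α = Vmax/Vmax,app = 27.9/7.59 = 3.676.
Ki = [I]/(α − 1) = 0.182/2.676 = 0.0680 µM.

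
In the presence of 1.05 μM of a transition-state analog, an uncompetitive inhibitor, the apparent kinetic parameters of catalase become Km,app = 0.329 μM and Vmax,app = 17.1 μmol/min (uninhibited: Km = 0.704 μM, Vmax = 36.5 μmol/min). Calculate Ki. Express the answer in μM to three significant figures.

0.926 μM

Uncompetitive: Vmax,app = Vmax/α (and Km,app = Km/α) with α = 1 + [I]/Ki.
α = Vmax/Vmax,app = 36.5/17.1 = 2.135.
Ki = [I]/(α − 1) = 1.05/1.135 = 0.926 μM.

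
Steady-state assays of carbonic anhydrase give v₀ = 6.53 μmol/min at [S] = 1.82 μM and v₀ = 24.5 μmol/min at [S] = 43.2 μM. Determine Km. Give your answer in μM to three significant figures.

5.95 μM

In reciprocal form, 1/v = (Km/Vmax)·(1/[S]) + 1/Vmax. The two points give (1/[S], 1/v) = (0.5495, 0.1531) and (0.02315, 0.04082).
Slope = (0.1531 − 0.04082)/(0.5495 − 0.02315) = 0.2134; intercept = 0.1531 − 0.2134×0.5495 = 0.03588.
Vmax = 1/intercept = 27.9 μmol/min; Km = slope × Vmax = 0.2134 × 27.9 = 5.95 μM.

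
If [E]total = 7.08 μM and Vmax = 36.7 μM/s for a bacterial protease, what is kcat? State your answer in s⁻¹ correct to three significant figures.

kcat = Vmax/[E]total = 36.7 μM/s / 7.08 μM = 5.18 s⁻¹.

5.18 s⁻¹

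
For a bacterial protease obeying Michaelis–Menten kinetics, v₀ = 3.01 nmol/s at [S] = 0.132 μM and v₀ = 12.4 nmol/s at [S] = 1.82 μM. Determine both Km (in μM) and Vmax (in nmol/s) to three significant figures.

From v = Vmax[S]/(Km+[S]), each point gives Vmax = v(Km+[S])/[S].
Equating: 3.01(Km+0.132)/0.132 = 12.4(Km+1.82)/1.82.
22.80·Km + 3.01 = 6.813·Km + 12.4, so (22.80 − 6.813)·Km = 12.4 − 3.01.
Km = 9.390/15.99 = 0.587 μM; then Vmax = 3.01(0.587+0.132)/0.132 = 16.4 nmol/s.

Km = 0.587 μM; Vmax = 16.4 nmol/s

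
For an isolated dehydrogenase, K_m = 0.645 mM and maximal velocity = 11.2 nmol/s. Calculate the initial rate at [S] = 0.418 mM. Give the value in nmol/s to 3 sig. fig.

[S]/(Km+[S]) = 0.418/1.063 = 0.3932, the fractional saturation.
v = 0.3932 × Vmax = 0.3932 × 11.2 = 4.40 nmol/s.

4.40 nmol/s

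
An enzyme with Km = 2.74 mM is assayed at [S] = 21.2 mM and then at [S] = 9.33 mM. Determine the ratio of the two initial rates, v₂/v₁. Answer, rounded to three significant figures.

The fractional saturations are [S]/(Km+[S]) = 21.2/23.94 = 0.8855 and 9.33/12.07 = 0.7730.
v₂/v₁ is just their ratio: 0.7730/0.8855 = 0.873.

0.873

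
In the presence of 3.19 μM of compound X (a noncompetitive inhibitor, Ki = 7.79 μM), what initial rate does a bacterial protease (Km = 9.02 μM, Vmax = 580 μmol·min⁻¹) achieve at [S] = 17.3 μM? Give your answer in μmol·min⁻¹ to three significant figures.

With α = 1 + [I]/Ki = 1 + 3.19/7.79 = 1.409, the noncompetitive rate law is v = (Vmax/α)·[S] / (Km + [S]).
v = (580/1.409)×17.3 / (9.02 + 17.3) = 7119/26.32 = 270 μmol·min⁻¹.

270 μmol·min⁻¹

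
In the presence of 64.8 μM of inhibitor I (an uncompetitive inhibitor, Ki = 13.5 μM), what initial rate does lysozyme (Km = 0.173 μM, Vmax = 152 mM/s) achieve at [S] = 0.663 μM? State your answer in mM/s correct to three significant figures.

α = 1 + [I]/Ki = 1 + 64.8/13.5 = 5.800.
For an uncompetitive inhibitor, both parameters are divided by α, giving Vmax/α and Km/α: Km,app = 0.0298 μM, Vmax,app = 26.2 mM/s.
v = Vmax,app·[S]/(Km,app + [S]) = 26.2 × 0.663/(0.0298 + 0.663) = 25.1 mM/s.

25.1 mM/s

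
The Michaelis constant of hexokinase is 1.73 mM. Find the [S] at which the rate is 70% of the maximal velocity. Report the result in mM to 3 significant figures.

v/Vmax = [S]/(Km+[S]) = 0.7, so [S] = Km·0.7/(1 − 0.7) = 1.73 × 2.333.
[S] = 4.04 mM.

4.04 mM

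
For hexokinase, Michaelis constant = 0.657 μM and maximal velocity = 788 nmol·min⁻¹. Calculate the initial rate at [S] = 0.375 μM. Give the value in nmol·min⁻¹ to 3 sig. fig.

286 nmol·min⁻¹

v = Vmax·[S]/(Km + [S]) = 788 × 0.375 / (0.657 + 0.375)
  = 295.5 / 1.032 = 286 nmol·min⁻¹.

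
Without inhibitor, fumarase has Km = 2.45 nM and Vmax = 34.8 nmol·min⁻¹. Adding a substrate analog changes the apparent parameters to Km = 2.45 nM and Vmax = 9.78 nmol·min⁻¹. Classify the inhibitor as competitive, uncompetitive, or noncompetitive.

noncompetitive

Vmax decreases (34.8 → 9.78 nmol·min⁻¹) while Km is unchanged — pure noncompetitive inhibition.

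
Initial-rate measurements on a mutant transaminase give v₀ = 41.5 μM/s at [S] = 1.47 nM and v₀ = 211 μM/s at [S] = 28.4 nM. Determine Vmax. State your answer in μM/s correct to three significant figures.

From v = Vmax[S]/(Km+[S]), each point gives Vmax = v(Km+[S])/[S].
Equating: 41.5(Km+1.47)/1.47 = 211(Km+28.4)/28.4.
28.23·Km + 41.5 = 7.430·Km + 211, so (28.23 − 7.430)·Km = 211 − 41.5.
Km = 169.5/20.80 = 8.15 nM; then Vmax = 41.5(8.15+1.47)/1.47 = 272 μM/s.

272 μM/s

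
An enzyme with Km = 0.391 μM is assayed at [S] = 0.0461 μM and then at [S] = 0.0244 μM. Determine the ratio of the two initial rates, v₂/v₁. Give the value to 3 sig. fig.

The fractional saturations are [S]/(Km+[S]) = 0.0461/0.4371 = 0.1055 and 0.0244/0.4154 = 0.05874.
v₂/v₁ is just their ratio: 0.05874/0.1055 = 0.557.

0.557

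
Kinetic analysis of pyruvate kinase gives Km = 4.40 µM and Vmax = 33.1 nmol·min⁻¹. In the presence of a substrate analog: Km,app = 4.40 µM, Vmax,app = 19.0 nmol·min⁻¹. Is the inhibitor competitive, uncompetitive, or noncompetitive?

noncompetitive

Vmax decreases (33.1 → 19.0 nmol·min⁻¹) while Km is unchanged — pure noncompetitive inhibition.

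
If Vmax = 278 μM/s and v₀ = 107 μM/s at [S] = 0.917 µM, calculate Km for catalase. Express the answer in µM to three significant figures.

1.47 µM

From v = Vmax[S]/(Km+[S]), Km = [S](Vmax − v)/v.
Km = 0.917 × (278 − 107) / 107 = 156.8/107 = 1.47 µM.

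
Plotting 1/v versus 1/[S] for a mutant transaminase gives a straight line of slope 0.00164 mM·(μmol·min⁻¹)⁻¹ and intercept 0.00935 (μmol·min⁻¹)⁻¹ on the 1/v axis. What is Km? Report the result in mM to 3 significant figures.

0.175 mM

y-intercept = 1/Vmax ⇒ Vmax = 107 μmol·min⁻¹; slope = Km/Vmax ⇒ Km = slope × Vmax.
Km = 0.00164 × 107 = 0.175 mM.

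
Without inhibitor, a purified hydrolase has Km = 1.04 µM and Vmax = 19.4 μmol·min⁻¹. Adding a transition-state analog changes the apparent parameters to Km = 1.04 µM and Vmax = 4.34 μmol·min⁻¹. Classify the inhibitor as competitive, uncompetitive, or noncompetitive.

Vmax decreases (19.4 → 4.34 μmol·min⁻¹) while Km is unchanged — pure noncompetitive inhibition.

noncompetitive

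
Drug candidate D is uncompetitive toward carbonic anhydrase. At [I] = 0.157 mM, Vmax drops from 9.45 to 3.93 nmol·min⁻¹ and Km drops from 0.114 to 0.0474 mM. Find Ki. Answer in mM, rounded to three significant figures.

Uncompetitive: Vmax,app = Vmax/α (and Km,app = Km/α) with α = 1 + [I]/Ki.
α = Vmax/Vmax,app = 9.45/3.93 = 2.405.
Since α = 1 + [I]/Ki, [I]/Ki = 2.405 − 1 = 1.405 and Ki = 0.157/1.405 = 0.112 mM.

0.112 mM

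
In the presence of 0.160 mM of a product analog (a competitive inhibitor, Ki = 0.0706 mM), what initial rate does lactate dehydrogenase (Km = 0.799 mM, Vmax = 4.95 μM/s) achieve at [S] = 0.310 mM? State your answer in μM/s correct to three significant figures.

α = 1 + [I]/Ki = 1 + 0.160/0.0706 = 3.266.
For a competitive inhibitor, Vmax is unchanged and the apparent Km becomes α·Km: Km,app = 2.61 mM, Vmax,app = 4.95 μM/s.
v = Vmax,app·[S]/(Km,app + [S]) = 4.95 × 0.310/(2.61 + 0.310) = 0.526 μM/s.

0.526 μM/s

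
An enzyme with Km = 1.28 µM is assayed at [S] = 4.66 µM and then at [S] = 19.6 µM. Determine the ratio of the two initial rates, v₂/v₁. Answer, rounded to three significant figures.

1.20

The fractional saturations are [S]/(Km+[S]) = 4.66/5.940 = 0.7845 and 19.6/20.88 = 0.9387.
v₂/v₁ is just their ratio: 0.9387/0.7845 = 1.20.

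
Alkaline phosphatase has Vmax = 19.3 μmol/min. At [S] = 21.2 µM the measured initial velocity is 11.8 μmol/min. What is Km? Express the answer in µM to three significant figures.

13.5 µM

From v = Vmax[S]/(Km+[S]), Km = [S](Vmax − v)/v.
Km = 21.2 × (19.3 − 11.8) / 11.8 = 159.0/11.8 = 13.5 µM.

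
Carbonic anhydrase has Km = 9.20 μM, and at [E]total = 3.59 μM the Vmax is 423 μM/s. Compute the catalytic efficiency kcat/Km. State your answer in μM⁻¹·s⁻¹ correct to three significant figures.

kcat = Vmax/[E]total = 423/3.59 = 118 s⁻¹.
kcat/Km = 118/9.20 = 12.8 μM⁻¹·s⁻¹.

12.8 μM⁻¹·s⁻¹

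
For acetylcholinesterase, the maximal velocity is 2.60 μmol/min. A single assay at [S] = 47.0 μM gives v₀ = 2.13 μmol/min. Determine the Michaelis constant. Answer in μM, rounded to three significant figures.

v/Vmax = 2.13/2.60 = 0.8192 = [S]/(Km+[S]).
So Km + [S] = [S]/0.8192 = 57.37 μM, giving Km = 57.37 − 47.0 = 10.4 μM.

10.4 μM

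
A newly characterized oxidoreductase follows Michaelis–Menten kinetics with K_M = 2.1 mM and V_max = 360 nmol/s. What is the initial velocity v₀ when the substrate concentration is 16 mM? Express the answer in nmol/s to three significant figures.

318 nmol/s

v = Vmax·[S]/(Km + [S]) = 360 × 16 / (2.1 + 16)
  = 5760 / 18.10 = 318 nmol/s.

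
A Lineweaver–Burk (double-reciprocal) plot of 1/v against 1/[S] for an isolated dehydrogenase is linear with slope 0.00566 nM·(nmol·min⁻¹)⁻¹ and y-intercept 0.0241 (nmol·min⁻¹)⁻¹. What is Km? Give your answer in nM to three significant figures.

0.235 nM

y-intercept = 1/Vmax ⇒ Vmax = 41.5 nmol·min⁻¹; slope = Km/Vmax ⇒ Km = slope × Vmax.
Km = 0.00566 × 41.5 = 0.235 nM.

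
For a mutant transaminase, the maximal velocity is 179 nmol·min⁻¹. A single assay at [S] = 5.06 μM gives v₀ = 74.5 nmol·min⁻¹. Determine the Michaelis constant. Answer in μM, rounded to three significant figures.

7.10 μM

v/Vmax = 74.5/179 = 0.4162 = [S]/(Km+[S]).
So Km + [S] = [S]/0.4162 = 12.16 μM, giving Km = 12.16 − 5.06 = 7.10 μM.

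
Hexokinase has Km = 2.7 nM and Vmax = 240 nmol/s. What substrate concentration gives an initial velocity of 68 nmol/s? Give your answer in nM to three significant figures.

1.07 nM

The required fractional saturation is v/Vmax = 68/240 = 0.2833.
Then [S]/(Km+[S]) = 0.2833 ⇒ [S] = 2.7 × 0.2833/(1 − 0.2833) = 1.07 nM.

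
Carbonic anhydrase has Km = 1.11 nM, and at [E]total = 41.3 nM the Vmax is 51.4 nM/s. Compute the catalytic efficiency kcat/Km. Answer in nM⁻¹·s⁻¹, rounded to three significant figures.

1.12 nM⁻¹·s⁻¹

kcat = Vmax/[E]total = 51.4/41.3 = 1.24 s⁻¹.
kcat/Km = 1.24/1.11 = 1.12 nM⁻¹·s⁻¹.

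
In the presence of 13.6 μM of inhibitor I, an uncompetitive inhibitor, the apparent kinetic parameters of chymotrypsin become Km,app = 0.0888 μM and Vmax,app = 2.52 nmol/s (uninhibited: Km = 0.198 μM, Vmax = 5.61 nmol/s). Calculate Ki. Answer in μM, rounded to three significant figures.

11.1 μM

Uncompetitive: Vmax,app = Vmax/α (and Km,app = Km/α) with α = 1 + [I]/Ki.
α = Vmax/Vmax,app = 5.61/2.52 = 2.226.
Ki = [I]/(α − 1) = 13.6/1.226 = 11.1 μM.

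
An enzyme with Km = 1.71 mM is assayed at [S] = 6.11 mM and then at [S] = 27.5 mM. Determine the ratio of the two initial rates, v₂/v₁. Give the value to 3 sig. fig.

1.20

Since Vmax cancels, v₂/v₁ = [S]₂(Km+[S]₁) / [S]₁(Km+[S]₂).
= 27.5×(1.71+6.11) / (6.11×(1.71+27.5)) = 215.0/178.5 = 1.20.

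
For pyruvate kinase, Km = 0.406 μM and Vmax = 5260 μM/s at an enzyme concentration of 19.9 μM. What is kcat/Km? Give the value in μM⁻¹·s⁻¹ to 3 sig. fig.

651 μM⁻¹·s⁻¹

kcat = Vmax/[E]total = 5260/19.9 = 264 s⁻¹.
kcat/Km = 264/0.406 = 651 μM⁻¹·s⁻¹.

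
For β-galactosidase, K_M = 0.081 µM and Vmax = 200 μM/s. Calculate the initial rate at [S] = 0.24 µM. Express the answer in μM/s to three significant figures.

[S]/(Km+[S]) = 0.24/0.3210 = 0.7477, the fractional saturation.
v = 0.7477 × Vmax = 0.7477 × 200 = 150 μM/s.

150 μM/s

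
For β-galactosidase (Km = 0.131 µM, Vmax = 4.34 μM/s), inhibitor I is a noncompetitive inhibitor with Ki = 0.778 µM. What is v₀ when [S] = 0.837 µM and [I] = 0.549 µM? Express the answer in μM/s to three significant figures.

With α = 1 + [I]/Ki = 1 + 0.549/0.778 = 1.706, the noncompetitive rate law is v = (Vmax/α)·[S] / (Km + [S]).
v = (4.34/1.706)×0.837 / (0.131 + 0.837) = 2.130/0.9680 = 2.20 μM/s.

2.20 μM/s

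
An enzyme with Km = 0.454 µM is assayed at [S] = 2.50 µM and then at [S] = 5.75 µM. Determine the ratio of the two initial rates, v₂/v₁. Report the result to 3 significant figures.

1.10

Since Vmax cancels, v₂/v₁ = [S]₂(Km+[S]₁) / [S]₁(Km+[S]₂).
= 5.75×(0.454+2.50) / (2.50×(0.454+5.75)) = 16.99/15.51 = 1.10.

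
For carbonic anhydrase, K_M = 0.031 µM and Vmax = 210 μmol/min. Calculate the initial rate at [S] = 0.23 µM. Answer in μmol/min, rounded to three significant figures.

185 μmol/min

v = Vmax·[S]/(Km + [S]) = 210 × 0.23 / (0.031 + 0.23)
  = 48.30 / 0.2610 = 185 μmol/min.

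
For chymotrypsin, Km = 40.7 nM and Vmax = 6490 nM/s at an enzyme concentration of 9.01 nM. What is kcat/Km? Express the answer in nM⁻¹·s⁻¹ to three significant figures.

kcat = Vmax/[E]total = 6490/9.01 = 720 s⁻¹.
kcat/Km = 720/40.7 = 17.7 nM⁻¹·s⁻¹.

17.7 nM⁻¹·s⁻¹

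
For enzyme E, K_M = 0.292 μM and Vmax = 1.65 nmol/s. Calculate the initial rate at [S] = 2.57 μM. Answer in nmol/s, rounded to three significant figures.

1.48 nmol/s

[S]/(Km+[S]) = 2.57/2.862 = 0.8980, the fractional saturation.
v = 0.8980 × Vmax = 0.8980 × 1.65 = 1.48 nmol/s.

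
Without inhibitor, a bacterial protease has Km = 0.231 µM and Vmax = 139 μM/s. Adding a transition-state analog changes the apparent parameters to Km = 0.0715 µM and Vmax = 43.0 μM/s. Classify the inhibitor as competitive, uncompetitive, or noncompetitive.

uncompetitive

Both Km and Vmax decrease by the same factor (~3.23-fold) — characteristic of uncompetitive inhibition.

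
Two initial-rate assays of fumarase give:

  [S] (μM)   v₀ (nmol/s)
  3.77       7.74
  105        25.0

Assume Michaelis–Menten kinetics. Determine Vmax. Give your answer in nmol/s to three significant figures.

In reciprocal form, 1/v = (Km/Vmax)·(1/[S]) + 1/Vmax. The two points give (1/[S], 1/v) = (0.2653, 0.1292) and (0.009524, 0.04000).
Slope = (0.1292 − 0.04000)/(0.2653 − 0.009524) = 0.3488; intercept = 0.1292 − 0.3488×0.2653 = 0.03668.
Vmax = 1/intercept = 27.3 nmol/s; Km = slope × Vmax = 0.3488 × 27.3 = 9.51 μM.

27.3 nmol/s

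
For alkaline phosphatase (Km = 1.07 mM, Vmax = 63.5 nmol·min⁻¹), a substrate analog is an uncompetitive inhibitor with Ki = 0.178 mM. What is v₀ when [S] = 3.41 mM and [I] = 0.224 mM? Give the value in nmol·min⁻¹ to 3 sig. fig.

With α = 1 + [I]/Ki = 1 + 0.224/0.178 = 2.258, the uncompetitive rate law is v = (Vmax/α)·[S] / (Km/α + [S]).
v = (63.5/2.258)×3.41 / (1.07/2.258 + 3.41) = 95.88/3.884 = 24.7 nmol·min⁻¹.

24.7 nmol·min⁻¹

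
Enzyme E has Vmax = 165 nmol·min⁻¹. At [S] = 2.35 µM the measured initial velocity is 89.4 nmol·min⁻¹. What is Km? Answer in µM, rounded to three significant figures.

From v = Vmax[S]/(Km+[S]), Km = [S](Vmax − v)/v.
Km = 2.35 × (165 − 89.4) / 89.4 = 177.7/89.4 = 1.99 µM.

1.99 µM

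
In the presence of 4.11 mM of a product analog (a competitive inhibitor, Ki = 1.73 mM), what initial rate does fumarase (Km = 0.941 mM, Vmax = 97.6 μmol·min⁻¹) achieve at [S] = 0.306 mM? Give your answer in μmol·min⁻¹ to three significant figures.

With α = 1 + [I]/Ki = 1 + 4.11/1.73 = 3.376, the competitive rate law is v = Vmax[S] / (αKm + [S]).
v = 97.6×0.306 / (3.376×0.941 + 0.306) = 29.87/3.483 = 8.58 μmol·min⁻¹.

8.58 μmol·min⁻¹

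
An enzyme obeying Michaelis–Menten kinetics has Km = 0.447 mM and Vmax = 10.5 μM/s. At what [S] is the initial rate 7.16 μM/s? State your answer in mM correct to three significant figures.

Rearranging v = Vmax[S]/(Km+[S]) gives [S] = Km·v/(Vmax − v).
[S] = 0.447 × 7.16 / (10.5 − 7.16) = 3.201/3.340 = 0.958 mM.

0.958 mM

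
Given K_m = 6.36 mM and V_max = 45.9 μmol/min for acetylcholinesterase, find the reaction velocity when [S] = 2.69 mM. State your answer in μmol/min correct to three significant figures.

13.6 μmol/min

v = Vmax·[S]/(Km + [S]) = 45.9 × 2.69 / (6.36 + 2.69)
  = 123.5 / 9.050 = 13.6 μmol/min.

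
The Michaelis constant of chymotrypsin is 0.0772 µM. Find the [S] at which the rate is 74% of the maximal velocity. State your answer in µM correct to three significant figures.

0.220 µM

v/Vmax = [S]/(Km+[S]) = 0.74, so [S] = Km·0.74/(1 − 0.74) = 0.0772 × 2.846.
[S] = 0.220 µM.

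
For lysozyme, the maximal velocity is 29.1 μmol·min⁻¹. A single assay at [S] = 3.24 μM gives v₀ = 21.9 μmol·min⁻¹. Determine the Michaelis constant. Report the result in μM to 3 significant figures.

1.07 μM

v/Vmax = 21.9/29.1 = 0.7526 = [S]/(Km+[S]).
So Km + [S] = [S]/0.7526 = 4.305 μM, giving Km = 4.305 − 3.24 = 1.07 μM.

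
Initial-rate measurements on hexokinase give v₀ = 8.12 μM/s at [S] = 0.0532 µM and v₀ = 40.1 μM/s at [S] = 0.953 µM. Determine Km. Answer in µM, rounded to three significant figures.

0.289 µM

From v = Vmax[S]/(Km+[S]), each point gives Vmax = v(Km+[S])/[S].
Equating: 8.12(Km+0.0532)/0.0532 = 40.1(Km+0.953)/0.953.
152.6·Km + 8.12 = 42.08·Km + 40.1, so (152.6 − 42.08)·Km = 40.1 − 8.12.
Km = 31.98/110.6 = 0.289 µM; then Vmax = 8.12(0.289+0.0532)/0.0532 = 52.3 μM/s.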